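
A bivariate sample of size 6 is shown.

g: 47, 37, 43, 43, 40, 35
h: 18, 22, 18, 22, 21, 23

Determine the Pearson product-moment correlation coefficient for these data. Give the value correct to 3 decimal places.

n = 6, Σg = 245, Σh = 124, Σg² = 10101, Σh² = 2586, Σgh = 5025
nΣgh − ΣgΣh = 30150 − 30380 = -230
nΣg² − (Σg)² = 60606 − 60025 = 581; nΣh² − (Σh)² = 15516 − 15376 = 140
r = -230 / √(581 × 140) = -230 / 285.2017 ≈ -0.806

-0.806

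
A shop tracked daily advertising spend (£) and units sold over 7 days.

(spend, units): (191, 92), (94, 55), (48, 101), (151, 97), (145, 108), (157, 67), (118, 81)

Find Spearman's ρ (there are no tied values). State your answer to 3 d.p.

Rank spend: 7, 2, 1, 5, 4, 6, 3
Rank units: 4, 1, 6, 5, 7, 2, 3
d = rank(spend) − rank(units): 3, 1, -5, 0, -3, 4, 0; Σd² = 60
ρ = 1 − 6Σd² / [n(n²−1)] = 1 − 6×60 / (7×48) = 1 − 360/336 ≈ -0.071

-0.071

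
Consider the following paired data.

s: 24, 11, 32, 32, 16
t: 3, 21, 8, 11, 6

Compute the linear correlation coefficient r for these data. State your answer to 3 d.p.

n = 5, Σs = 115, Σt = 49, Σs² = 3001, Σt² = 671, Σst = 1007
nΣst − ΣsΣt = 5035 − 5635 = -600
nΣs² − (Σs)² = 15005 − 13225 = 1780; nΣt² − (Σt)² = 3355 − 2401 = 954
r = -600 / √(1780 × 954) = -600 / 1303.1193 ≈ -0.460

-0.460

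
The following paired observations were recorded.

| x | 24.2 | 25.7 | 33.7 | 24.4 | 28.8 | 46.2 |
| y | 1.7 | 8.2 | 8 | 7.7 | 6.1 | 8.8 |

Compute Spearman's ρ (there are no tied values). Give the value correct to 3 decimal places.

Rank x: 1, 3, 5, 2, 4, 6
Rank y: 1, 5, 4, 3, 2, 6
d = rank(x) − rank(y): 0, -2, 1, -1, 2, 0; Σd² = 10
ρ = 1 − 6Σd² / [n(n²−1)] = 1 − 6×10 / (6×35) = 1 − 60/210 ≈ 0.714

0.714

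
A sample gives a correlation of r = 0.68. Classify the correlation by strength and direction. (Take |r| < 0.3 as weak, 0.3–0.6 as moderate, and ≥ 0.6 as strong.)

strong positive

r = 0.68 > 0 so the relationship is positive.
|r| = 0.68, which falls in the strong range.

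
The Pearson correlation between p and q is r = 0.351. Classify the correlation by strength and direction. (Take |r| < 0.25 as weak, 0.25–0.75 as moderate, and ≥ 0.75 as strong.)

moderate positive

r = 0.351 > 0 so the relationship is positive.
|r| = 0.351, which falls in the moderate range.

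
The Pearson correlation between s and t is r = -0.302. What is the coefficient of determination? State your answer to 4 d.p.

0.0912

r² = (-0.302)² = 0.0912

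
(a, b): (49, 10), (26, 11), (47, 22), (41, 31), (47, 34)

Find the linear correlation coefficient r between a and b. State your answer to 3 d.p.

0.343

n = 5, Σa = 210, Σb = 108, Σa² = 9176, Σb² = 2822, Σab = 4679
nΣab − ΣaΣb = 23395 − 22680 = 715
nΣa² − (Σa)² = 45880 − 44100 = 1780; nΣb² − (Σb)² = 14110 − 11664 = 2446
r = 715 / √(1780 × 2446) = 715 / 2086.5953 ≈ 0.343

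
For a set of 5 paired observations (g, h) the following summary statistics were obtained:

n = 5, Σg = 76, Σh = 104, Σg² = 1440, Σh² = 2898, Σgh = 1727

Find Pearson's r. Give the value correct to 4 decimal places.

r = (nΣgh − ΣgΣh) / √[(nΣg² − (Σg)²)(nΣh² − (Σh)²)]
Numerator: 5×1727 − 76×104 = 731
Denominator: √[(7200 − 5776)(14490 − 10816)] = √[1424 × 3674] = 2287.3076
r = 731 / 2287.3076 ≈ 0.3196

0.3196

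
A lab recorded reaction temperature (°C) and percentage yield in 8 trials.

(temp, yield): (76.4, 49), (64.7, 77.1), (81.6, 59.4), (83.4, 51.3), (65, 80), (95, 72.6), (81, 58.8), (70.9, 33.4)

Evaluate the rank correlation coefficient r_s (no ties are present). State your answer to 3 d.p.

Rank temp: 4, 1, 6, 7, 2, 8, 5, 3
Rank yield: 2, 7, 5, 3, 8, 6, 4, 1
d = rank(temp) − rank(yield): 2, -6, 1, 4, -6, 2, 1, 2; Σd² = 102
ρ = 1 − 6Σd² / [n(n²−1)] = 1 − 6×102 / (8×63) = 1 − 612/504 ≈ -0.214

-0.214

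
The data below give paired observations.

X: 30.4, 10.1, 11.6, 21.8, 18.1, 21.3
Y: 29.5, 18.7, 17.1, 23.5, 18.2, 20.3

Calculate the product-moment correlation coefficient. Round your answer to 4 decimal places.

n = 6, ΣX = 113.3, ΣY = 127.3, ΣX² = 2417.27, ΣY² = 2807.93, ΣXY = 2558.14
nΣXY − ΣXΣY = 15348.84 − 14423.09 = 925.75
nΣX² − (ΣX)² = 14503.62 − 12836.89 = 1666.73; nΣY² − (ΣY)² = 16847.58 − 16205.29 = 642.29
r = 925.75 / √(1666.73 × 642.29) = 925.75 / 1034.6613 ≈ 0.8947

0.8947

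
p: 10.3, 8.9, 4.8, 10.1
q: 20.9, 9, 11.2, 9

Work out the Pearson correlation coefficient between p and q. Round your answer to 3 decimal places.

0.297

n = 4, Σp = 34.1, Σq = 50.1, Σp² = 310.35, Σq² = 724.25, Σpq = 440.03
nΣpq − ΣpΣq = 1760.12 − 1708.41 = 51.71
nΣp² − (Σp)² = 1241.4 − 1162.81 = 78.59; nΣq² − (Σq)² = 2897 − 2510.01 = 386.99
r = 51.71 / √(78.59 × 386.99) = 51.71 / 174.3948 ≈ 0.297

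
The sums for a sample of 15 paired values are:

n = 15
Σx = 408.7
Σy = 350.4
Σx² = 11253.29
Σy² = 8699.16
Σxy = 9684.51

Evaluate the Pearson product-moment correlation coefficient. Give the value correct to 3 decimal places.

r = (nΣxy − ΣxΣy) / √[(nΣx² − (Σx)²)(nΣy² − (Σy)²)]
Numerator: 15×9684.51 − 408.7×350.4 = 2059.17
Denominator: √[(168799.35 − 167035.69)(130487.4 − 122780.16)] = √[1763.66 × 7707.24] = 3686.8619
r = 2059.17 / 3686.8619 ≈ 0.559

0.559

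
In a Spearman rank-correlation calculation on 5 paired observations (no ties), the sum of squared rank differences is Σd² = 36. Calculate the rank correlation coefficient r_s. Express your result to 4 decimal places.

-0.8000

ρ = 1 − 6Σd² / [n(n²−1)] = 1 − 6×36 / (5×24)
  = 1 − 216/120 = 1 − 1.80000 ≈ -0.8000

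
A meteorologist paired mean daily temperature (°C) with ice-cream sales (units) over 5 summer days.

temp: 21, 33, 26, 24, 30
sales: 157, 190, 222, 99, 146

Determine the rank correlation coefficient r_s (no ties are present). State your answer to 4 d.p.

Rank temp: 1, 5, 3, 2, 4
Rank sales: 3, 4, 5, 1, 2
d = rank(temp) − rank(sales): -2, 1, -2, 1, 2; Σd² = 14
ρ = 1 − 6Σd² / [n(n²−1)] = 1 − 6×14 / (5×24) = 1 − 84/120 ≈ 0.3000

0.3000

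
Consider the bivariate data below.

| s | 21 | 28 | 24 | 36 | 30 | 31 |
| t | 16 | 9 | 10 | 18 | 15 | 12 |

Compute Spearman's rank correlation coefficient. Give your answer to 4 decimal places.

0.3143

Rank s: 1, 3, 2, 6, 4, 5
Rank t: 5, 1, 2, 6, 4, 3
d = rank(s) − rank(t): -4, 2, 0, 0, 0, 2; Σd² = 24
ρ = 1 − 6Σd² / [n(n²−1)] = 1 − 6×24 / (6×35) = 1 − 144/210 ≈ 0.3143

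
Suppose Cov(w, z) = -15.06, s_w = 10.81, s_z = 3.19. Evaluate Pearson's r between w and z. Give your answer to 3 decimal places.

r = Cov(w,z) / (s_w · s_z) = -15.06 / (10.81 × 3.19)
  = -15.06 / 34.4839 ≈ -0.437

-0.437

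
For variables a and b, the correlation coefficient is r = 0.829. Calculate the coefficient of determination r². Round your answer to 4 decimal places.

0.6872

r² = (0.829)² = 0.6872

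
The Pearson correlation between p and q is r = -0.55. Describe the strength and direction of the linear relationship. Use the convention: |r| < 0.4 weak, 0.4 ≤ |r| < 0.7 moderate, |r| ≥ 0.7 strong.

moderate negative

r = -0.55 < 0 so the relationship is negative.
|r| = 0.55, which falls in the moderate range.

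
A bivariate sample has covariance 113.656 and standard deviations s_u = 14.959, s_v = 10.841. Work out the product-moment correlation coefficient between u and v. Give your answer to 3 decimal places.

r = Cov(u,v) / (s_u · s_v) = 113.656 / (14.959 × 10.841)
  = 113.656 / 162.1705 ≈ 0.701

0.701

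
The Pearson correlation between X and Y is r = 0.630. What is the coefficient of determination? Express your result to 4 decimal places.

r² = (0.630)² = 0.3969

0.3969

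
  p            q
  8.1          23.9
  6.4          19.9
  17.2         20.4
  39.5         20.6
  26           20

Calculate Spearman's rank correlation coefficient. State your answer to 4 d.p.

0.3000

Rank p: 2, 1, 3, 5, 4
Rank q: 5, 1, 3, 4, 2
d = rank(p) − rank(q): -3, 0, 0, 1, 2; Σd² = 14
ρ = 1 − 6Σd² / [n(n²−1)] = 1 − 6×14 / (5×24) = 1 − 84/120 ≈ 0.3000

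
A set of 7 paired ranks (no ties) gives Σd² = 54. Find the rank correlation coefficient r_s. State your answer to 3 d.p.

0.036

ρ = 1 − 6Σd² / [n(n²−1)] = 1 − 6×54 / (7×48)
  = 1 − 324/336 = 1 − 0.9643 ≈ 0.036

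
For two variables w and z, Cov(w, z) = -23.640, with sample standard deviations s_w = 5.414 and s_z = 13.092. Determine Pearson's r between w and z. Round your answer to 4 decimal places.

-0.3335

r = Cov(w,z) / (s_w · s_z) = -23.640 / (5.414 × 13.092)
  = -23.640 / 70.8801 ≈ -0.3335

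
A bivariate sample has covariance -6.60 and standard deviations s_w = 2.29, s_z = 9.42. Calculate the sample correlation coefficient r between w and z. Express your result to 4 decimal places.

-0.3060

r = Cov(w,z) / (s_w · s_z) = -6.60 / (2.29 × 9.42)
  = -6.60 / 21.5718 ≈ -0.3060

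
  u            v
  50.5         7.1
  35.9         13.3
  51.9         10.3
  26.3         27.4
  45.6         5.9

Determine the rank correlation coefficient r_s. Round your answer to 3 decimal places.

Rank u: 4, 2, 5, 1, 3
Rank v: 2, 4, 3, 5, 1
d = rank(u) − rank(v): 2, -2, 2, -4, 2; Σd² = 32
ρ = 1 − 6Σd² / [n(n²−1)] = 1 − 6×32 / (5×24) = 1 − 192/120 ≈ -0.600

-0.600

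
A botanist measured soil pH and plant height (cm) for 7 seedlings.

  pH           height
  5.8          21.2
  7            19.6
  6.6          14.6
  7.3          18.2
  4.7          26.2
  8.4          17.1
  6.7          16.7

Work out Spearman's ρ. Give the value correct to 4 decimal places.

Rank pH: 2, 5, 3, 6, 1, 7, 4
Rank height: 6, 5, 1, 4, 7, 3, 2
d = rank(pH) − rank(height): -4, 0, 2, 2, -6, 4, 2; Σd² = 80
ρ = 1 − 6Σd² / [n(n²−1)] = 1 − 6×80 / (7×48) = 1 − 480/336 ≈ -0.4286

-0.4286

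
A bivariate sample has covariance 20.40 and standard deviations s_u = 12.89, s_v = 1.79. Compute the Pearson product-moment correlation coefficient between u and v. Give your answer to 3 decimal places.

r = Cov(u,v) / (s_u · s_v) = 20.40 / (12.89 × 1.79)
  = 20.40 / 23.0731 ≈ 0.884

0.884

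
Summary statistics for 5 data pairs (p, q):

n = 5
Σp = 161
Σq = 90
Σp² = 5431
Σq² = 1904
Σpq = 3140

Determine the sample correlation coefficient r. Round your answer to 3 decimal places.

0.914

r = (nΣpq − ΣpΣq) / √[(nΣp² − (Σp)²)(nΣq² − (Σq)²)]
Numerator: 5×3140 − 161×90 = 1210
Denominator: √[(27155 − 25921)(9520 − 8100)] = √[1234 × 1420] = 1323.7371
r = 1210 / 1323.7371 ≈ 0.914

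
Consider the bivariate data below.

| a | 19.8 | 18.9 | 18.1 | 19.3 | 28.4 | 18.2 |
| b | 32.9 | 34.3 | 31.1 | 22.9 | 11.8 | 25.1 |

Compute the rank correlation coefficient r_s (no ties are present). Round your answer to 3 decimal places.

-0.371

Rank a: 5, 3, 1, 4, 6, 2
Rank b: 5, 6, 4, 2, 1, 3
d = rank(a) − rank(b): 0, -3, -3, 2, 5, -1; Σd² = 48
ρ = 1 − 6Σd² / [n(n²−1)] = 1 − 6×48 / (6×35) = 1 − 288/210 ≈ -0.371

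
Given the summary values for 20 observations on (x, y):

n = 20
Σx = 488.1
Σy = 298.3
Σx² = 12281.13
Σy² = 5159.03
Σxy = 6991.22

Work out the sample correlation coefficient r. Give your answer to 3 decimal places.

r = (nΣxy − ΣxΣy) / √[(nΣx² − (Σx)²)(nΣy² − (Σy)²)]
Numerator: 20×6991.22 − 488.1×298.3 = -5775.83
Denominator: √[(245622.6 − 238241.61)(103180.6 − 88982.89)] = √[7380.99 × 14197.71] = 10236.8528
r = -5775.83 / 10236.8528 ≈ -0.564

-0.564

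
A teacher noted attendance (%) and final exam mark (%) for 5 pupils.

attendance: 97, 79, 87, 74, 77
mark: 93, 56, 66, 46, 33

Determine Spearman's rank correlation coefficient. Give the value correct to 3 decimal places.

0.900

Rank attendance: 5, 3, 4, 1, 2
Rank mark: 5, 3, 4, 2, 1
d = rank(attendance) − rank(mark): 0, 0, 0, -1, 1; Σd² = 2
ρ = 1 − 6Σd² / [n(n²−1)] = 1 − 6×2 / (5×24) = 1 − 12/120 ≈ 0.900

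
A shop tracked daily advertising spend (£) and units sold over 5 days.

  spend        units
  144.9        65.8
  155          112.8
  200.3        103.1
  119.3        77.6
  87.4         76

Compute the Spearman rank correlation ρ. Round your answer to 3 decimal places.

0.600

Rank spend: 3, 4, 5, 2, 1
Rank units: 1, 5, 4, 3, 2
d = rank(spend) − rank(units): 2, -1, 1, -1, -1; Σd² = 8
ρ = 1 − 6Σd² / [n(n²−1)] = 1 − 6×8 / (5×24) = 1 − 48/120 ≈ 0.600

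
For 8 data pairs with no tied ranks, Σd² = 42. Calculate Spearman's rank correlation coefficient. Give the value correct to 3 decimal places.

0.500

ρ = 1 − 6Σd² / [n(n²−1)] = 1 − 6×42 / (8×63)
  = 1 − 252/504 = 1 − 0.5000 ≈ 0.500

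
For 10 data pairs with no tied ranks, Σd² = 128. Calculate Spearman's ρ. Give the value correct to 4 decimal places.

0.2242

ρ = 1 − 6Σd² / [n(n²−1)] = 1 − 6×128 / (10×99)
  = 1 − 768/990 = 1 − 0.77576 ≈ 0.2242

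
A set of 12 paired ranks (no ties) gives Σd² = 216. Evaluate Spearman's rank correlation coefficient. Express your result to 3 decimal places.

0.245

ρ = 1 − 6Σd² / [n(n²−1)] = 1 − 6×216 / (12×143)
  = 1 − 1296/1716 = 1 − 0.7552 ≈ 0.245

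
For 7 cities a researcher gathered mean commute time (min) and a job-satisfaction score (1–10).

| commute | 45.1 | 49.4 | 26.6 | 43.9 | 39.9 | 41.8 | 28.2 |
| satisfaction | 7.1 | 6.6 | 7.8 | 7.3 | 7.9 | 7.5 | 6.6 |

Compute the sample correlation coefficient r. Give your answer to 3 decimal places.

n = 7, Σx = 274.9, Σy = 50.8, Σx² = 11243.63, Σy² = 370.32, Σxy = 1989.03
nΣxy − ΣxΣy = 13923.21 − 13964.92 = -41.71
nΣx² − (Σx)² = 78705.41 − 75570.01 = 3135.4; nΣy² − (Σy)² = 2592.24 − 2580.64 = 11.6
r = -41.71 / √(3135.4 × 11.6) = -41.71 / 190.7109 ≈ -0.219

-0.219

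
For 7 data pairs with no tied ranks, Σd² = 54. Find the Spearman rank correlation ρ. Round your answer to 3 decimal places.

ρ = 1 − 6Σd² / [n(n²−1)] = 1 − 6×54 / (7×48)
  = 1 − 324/336 = 1 − 0.9643 ≈ 0.036

0.036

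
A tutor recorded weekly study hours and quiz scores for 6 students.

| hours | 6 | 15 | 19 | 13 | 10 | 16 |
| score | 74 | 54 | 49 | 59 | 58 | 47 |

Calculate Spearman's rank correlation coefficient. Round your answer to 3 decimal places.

-0.886

Rank hours: 1, 4, 6, 3, 2, 5
Rank score: 6, 3, 2, 5, 4, 1
d = rank(hours) − rank(score): -5, 1, 4, -2, -2, 4; Σd² = 66
ρ = 1 − 6Σd² / [n(n²−1)] = 1 − 6×66 / (6×35) = 1 − 396/210 ≈ -0.886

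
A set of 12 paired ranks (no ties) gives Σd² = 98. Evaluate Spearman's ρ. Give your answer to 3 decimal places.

0.657

ρ = 1 − 6Σd² / [n(n²−1)] = 1 − 6×98 / (12×143)
  = 1 − 588/1716 = 1 − 0.3427 ≈ 0.657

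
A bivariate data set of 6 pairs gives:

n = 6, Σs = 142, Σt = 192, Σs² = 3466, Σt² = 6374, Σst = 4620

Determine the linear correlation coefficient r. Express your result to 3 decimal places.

r = (nΣst − ΣsΣt) / √[(nΣs² − (Σs)²)(nΣt² − (Σt)²)]
Numerator: 6×4620 − 142×192 = 456
Denominator: √[(20796 − 20164)(38244 − 36864)] = √[632 × 1380] = 933.8951
r = 456 / 933.8951 ≈ 0.488

0.488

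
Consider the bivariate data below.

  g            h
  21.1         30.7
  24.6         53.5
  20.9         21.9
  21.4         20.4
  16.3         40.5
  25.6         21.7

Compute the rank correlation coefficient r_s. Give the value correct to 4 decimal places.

-0.2571

Rank g: 3, 5, 2, 4, 1, 6
Rank h: 4, 6, 3, 1, 5, 2
d = rank(g) − rank(h): -1, -1, -1, 3, -4, 4; Σd² = 44
ρ = 1 − 6Σd² / [n(n²−1)] = 1 − 6×44 / (6×35) = 1 − 264/210 ≈ -0.2571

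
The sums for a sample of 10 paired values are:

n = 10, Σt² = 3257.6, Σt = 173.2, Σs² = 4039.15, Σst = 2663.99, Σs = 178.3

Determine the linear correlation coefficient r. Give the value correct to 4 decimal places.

-0.9008

r = (nΣst − ΣsΣt) / √[(nΣs² − (Σs)²)(nΣt² − (Σt)²)]
Numerator: 10×2663.99 − 178.3×173.2 = -4241.66
Denominator: √[(40391.5 − 31790.89)(32576 − 29998.24)] = √[8600.61 × 2577.76] = 4708.5357
r = -4241.66 / 4708.5357 ≈ -0.9008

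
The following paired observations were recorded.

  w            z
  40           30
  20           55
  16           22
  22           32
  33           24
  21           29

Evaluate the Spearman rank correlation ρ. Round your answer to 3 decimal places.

Rank w: 6, 2, 1, 4, 5, 3
Rank z: 4, 6, 1, 5, 2, 3
d = rank(w) − rank(z): 2, -4, 0, -1, 3, 0; Σd² = 30
ρ = 1 − 6Σd² / [n(n²−1)] = 1 − 6×30 / (6×35) = 1 − 180/210 ≈ 0.143

0.143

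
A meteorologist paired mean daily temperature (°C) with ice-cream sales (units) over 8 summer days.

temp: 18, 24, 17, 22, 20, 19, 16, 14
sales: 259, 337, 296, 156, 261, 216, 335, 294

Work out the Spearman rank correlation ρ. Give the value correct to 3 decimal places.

-0.190

Rank temp: 4, 8, 3, 7, 6, 5, 2, 1
Rank sales: 3, 8, 6, 1, 4, 2, 7, 5
d = rank(temp) − rank(sales): 1, 0, -3, 6, 2, 3, -5, -4; Σd² = 100
ρ = 1 − 6Σd² / [n(n²−1)] = 1 − 6×100 / (8×63) = 1 − 600/504 ≈ -0.190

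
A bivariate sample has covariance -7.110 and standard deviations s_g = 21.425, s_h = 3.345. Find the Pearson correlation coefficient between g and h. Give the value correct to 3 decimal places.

-0.099

r = Cov(g,h) / (s_g · s_h) = -7.110 / (21.425 × 3.345)
  = -7.110 / 71.6666 ≈ -0.099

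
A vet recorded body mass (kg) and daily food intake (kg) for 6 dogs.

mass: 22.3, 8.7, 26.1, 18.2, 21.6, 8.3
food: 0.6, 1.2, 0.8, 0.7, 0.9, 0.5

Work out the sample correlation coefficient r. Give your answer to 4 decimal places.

-0.1491

n = 6, Σx = 105.2, Σy = 4.7, Σx² = 2120.88, Σy² = 3.99, Σxy = 81.03
nΣxy − ΣxΣy = 486.18 − 494.44 = -8.26
nΣx² − (Σx)² = 12725.28 − 11067.04 = 1658.24; nΣy² − (Σy)² = 23.94 − 22.09 = 1.85
r = -8.26 / √(1658.24 × 1.85) = -8.26 / 55.3872 ≈ -0.1491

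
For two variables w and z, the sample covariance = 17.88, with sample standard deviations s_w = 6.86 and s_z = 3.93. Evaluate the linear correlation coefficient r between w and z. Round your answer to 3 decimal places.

0.663

r = Cov(w,z) / (s_w · s_z) = 17.88 / (6.86 × 3.93)
  = 17.88 / 26.9598 ≈ 0.663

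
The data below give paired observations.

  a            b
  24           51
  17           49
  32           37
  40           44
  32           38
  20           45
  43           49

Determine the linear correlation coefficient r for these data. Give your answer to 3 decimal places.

-0.236

n = 7, Σa = 208, Σb = 313, Σa² = 6762, Σb² = 14177, Σab = 9224
nΣab − ΣaΣb = 64568 − 65104 = -536
nΣa² − (Σa)² = 47334 − 43264 = 4070; nΣb² − (Σb)² = 99239 − 97969 = 1270
r = -536 / √(4070 × 1270) = -536 / 2273.5215 ≈ -0.236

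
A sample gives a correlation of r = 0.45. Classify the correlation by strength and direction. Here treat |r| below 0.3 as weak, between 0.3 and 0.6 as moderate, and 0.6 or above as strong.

moderate positive

r = 0.45 > 0 so the relationship is positive.
|r| = 0.45, which falls in the moderate range.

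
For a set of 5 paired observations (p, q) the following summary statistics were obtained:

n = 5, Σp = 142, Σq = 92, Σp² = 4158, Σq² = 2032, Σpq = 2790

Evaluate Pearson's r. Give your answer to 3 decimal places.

r = (nΣpq − ΣpΣq) / √[(nΣp² − (Σp)²)(nΣq² − (Σq)²)]
Numerator: 5×2790 − 142×92 = 886
Denominator: √[(20790 − 20164)(10160 − 8464)] = √[626 × 1696] = 1030.3863
r = 886 / 1030.3863 ≈ 0.860

0.860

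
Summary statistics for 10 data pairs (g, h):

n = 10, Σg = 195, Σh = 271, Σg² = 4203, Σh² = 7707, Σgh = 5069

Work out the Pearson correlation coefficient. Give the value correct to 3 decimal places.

r = (nΣgh − ΣgΣh) / √[(nΣg² − (Σg)²)(nΣh² − (Σh)²)]
Numerator: 10×5069 − 195×271 = -2155
Denominator: √[(42030 − 38025)(77070 − 73441)] = √[4005 × 3629] = 3812.3674
r = -2155 / 3812.3674 ≈ -0.565

-0.565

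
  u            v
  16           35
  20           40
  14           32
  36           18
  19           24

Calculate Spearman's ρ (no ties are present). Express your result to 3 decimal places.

Rank u: 2, 4, 1, 5, 3
Rank v: 4, 5, 3, 1, 2
d = rank(u) − rank(v): -2, -1, -2, 4, 1; Σd² = 26
ρ = 1 − 6Σd² / [n(n²−1)] = 1 − 6×26 / (5×24) = 1 − 156/120 ≈ -0.300

-0.300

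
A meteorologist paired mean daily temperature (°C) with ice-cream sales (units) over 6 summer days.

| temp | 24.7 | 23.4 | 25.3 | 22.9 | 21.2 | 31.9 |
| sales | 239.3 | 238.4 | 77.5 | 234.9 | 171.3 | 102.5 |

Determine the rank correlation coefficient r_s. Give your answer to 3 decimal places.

Rank temp: 4, 3, 5, 2, 1, 6
Rank sales: 6, 5, 1, 4, 3, 2
d = rank(temp) − rank(sales): -2, -2, 4, -2, -2, 4; Σd² = 48
ρ = 1 − 6Σd² / [n(n²−1)] = 1 − 6×48 / (6×35) = 1 − 288/210 ≈ -0.371

-0.371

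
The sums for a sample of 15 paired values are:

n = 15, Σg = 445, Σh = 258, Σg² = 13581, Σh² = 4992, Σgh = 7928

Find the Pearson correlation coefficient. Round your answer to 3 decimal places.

r = (nΣgh − ΣgΣh) / √[(nΣg² − (Σg)²)(nΣh² − (Σh)²)]
Numerator: 15×7928 − 445×258 = 4110
Denominator: √[(203715 − 198025)(74880 − 66564)] = √[5690 × 8316] = 6878.8109
r = 4110 / 6878.8109 ≈ 0.597

0.597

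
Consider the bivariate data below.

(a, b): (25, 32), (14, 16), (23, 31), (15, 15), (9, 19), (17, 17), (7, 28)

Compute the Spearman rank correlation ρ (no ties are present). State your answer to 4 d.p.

Rank a: 7, 3, 6, 4, 2, 5, 1
Rank b: 7, 2, 6, 1, 4, 3, 5
d = rank(a) − rank(b): 0, 1, 0, 3, -2, 2, -4; Σd² = 34
ρ = 1 − 6Σd² / [n(n²−1)] = 1 − 6×34 / (7×48) = 1 − 204/336 ≈ 0.3929

0.3929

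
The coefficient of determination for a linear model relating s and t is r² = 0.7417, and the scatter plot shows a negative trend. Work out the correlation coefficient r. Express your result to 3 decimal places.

|r| = √0.7417 = 0.861
The association is negative, so r = −0.861.

-0.861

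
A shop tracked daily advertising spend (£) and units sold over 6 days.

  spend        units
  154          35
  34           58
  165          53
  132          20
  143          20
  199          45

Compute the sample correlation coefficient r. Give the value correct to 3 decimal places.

-0.281

n = 6, Σx = 827, Σy = 231, Σx² = 129571, Σy² = 10223, Σxy = 30562
nΣxy − ΣxΣy = 183372 − 191037 = -7665
nΣx² − (Σx)² = 777426 − 683929 = 93497; nΣy² − (Σy)² = 61338 − 53361 = 7977
r = -7665 / √(93497 × 7977) = -7665 / 27309.8072 ≈ -0.281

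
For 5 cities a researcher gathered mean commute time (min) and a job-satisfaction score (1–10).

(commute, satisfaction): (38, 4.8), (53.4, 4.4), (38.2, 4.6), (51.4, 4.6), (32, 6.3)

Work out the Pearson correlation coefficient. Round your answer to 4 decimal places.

-0.7324

n = 5, Σx = 213, Σy = 24.7, Σx² = 9420.76, Σy² = 124.41, Σxy = 1031.12
nΣxy − ΣxΣy = 5155.6 − 5261.1 = -105.5
nΣx² − (Σx)² = 47103.8 − 45369 = 1734.8; nΣy² − (Σy)² = 622.05 − 610.09 = 11.96
r = -105.5 / √(1734.8 × 11.96) = -105.5 / 144.0424 ≈ -0.7324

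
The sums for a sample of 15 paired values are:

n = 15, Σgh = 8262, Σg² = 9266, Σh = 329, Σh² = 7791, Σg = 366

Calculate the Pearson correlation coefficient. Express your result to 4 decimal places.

r = (nΣgh − ΣgΣh) / √[(nΣg² − (Σg)²)(nΣh² − (Σh)²)]
Numerator: 15×8262 − 366×329 = 3516
Denominator: √[(138990 − 133956)(116865 − 108241)] = √[5034 × 8624] = 6588.8706
r = 3516 / 6588.8706 ≈ 0.5336

0.5336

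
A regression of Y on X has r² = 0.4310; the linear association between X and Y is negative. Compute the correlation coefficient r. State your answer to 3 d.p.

-0.657

|r| = √0.4310 = 0.657
The association is negative, so r = −0.657.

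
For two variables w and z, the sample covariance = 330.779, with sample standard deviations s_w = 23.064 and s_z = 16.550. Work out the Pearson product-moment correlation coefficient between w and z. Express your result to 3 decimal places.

r = Cov(w,z) / (s_w · s_z) = 330.779 / (23.064 × 16.550)
  = 330.779 / 381.7092 ≈ 0.867

0.867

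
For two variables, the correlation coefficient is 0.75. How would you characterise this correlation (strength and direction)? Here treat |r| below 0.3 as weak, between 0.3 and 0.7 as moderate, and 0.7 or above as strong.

strong positive

r = 0.75 > 0 so the relationship is positive.
|r| = 0.75, which falls in the strong range.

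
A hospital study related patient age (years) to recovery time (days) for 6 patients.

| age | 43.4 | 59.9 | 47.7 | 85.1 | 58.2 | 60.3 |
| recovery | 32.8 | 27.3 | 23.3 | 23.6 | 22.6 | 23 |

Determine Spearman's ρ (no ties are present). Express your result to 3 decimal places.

-0.257

Rank age: 1, 4, 2, 6, 3, 5
Rank recovery: 6, 5, 3, 4, 1, 2
d = rank(age) − rank(recovery): -5, -1, -1, 2, 2, 3; Σd² = 44
ρ = 1 − 6Σd² / [n(n²−1)] = 1 − 6×44 / (6×35) = 1 − 264/210 ≈ -0.257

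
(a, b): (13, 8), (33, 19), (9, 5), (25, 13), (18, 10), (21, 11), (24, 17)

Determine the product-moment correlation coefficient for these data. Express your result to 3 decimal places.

0.952

n = 7, Σa = 143, Σb = 83, Σa² = 3305, Σb² = 1129, Σab = 1920
nΣab − ΣaΣb = 13440 − 11869 = 1571
nΣa² − (Σa)² = 23135 − 20449 = 2686; nΣb² − (Σb)² = 7903 − 6889 = 1014
r = 1571 / √(2686 × 1014) = 1571 / 1650.3345 ≈ 0.952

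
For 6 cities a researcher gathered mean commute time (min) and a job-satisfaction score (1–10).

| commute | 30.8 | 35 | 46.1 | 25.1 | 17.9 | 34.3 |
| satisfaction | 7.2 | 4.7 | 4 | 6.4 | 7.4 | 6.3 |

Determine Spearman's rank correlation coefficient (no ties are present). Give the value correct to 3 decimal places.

Rank commute: 3, 5, 6, 2, 1, 4
Rank satisfaction: 5, 2, 1, 4, 6, 3
d = rank(commute) − rank(satisfaction): -2, 3, 5, -2, -5, 1; Σd² = 68
ρ = 1 − 6Σd² / [n(n²−1)] = 1 − 6×68 / (6×35) = 1 − 408/210 ≈ -0.943

-0.943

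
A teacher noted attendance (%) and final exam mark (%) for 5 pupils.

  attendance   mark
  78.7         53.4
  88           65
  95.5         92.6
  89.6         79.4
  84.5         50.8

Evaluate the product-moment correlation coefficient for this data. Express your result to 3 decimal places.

0.907

n = 5, Σx = 436.3, Σy = 341.2, Σx² = 38226.35, Σy² = 24536.32, Σxy = 30172.72
nΣxy − ΣxΣy = 150863.6 − 148865.56 = 1998.04
nΣx² − (Σx)² = 191131.75 − 190357.69 = 774.06; nΣy² − (Σy)² = 122681.6 − 116417.44 = 6264.16
r = 1998.04 / √(774.06 × 6264.16) = 1998.04 / 2202.0072 ≈ 0.907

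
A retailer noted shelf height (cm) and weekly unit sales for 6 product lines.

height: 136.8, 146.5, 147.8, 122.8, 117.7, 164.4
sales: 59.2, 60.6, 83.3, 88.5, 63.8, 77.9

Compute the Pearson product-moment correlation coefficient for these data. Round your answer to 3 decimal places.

0.091

n = 6, Σx = 836, Σy = 433.3, Σx² = 117981.82, Σy² = 32086.99, Σxy = 60472.02
nΣxy − ΣxΣy = 362832.12 − 362238.8 = 593.32
nΣx² − (Σx)² = 707890.92 − 698896 = 8994.92; nΣy² − (Σy)² = 192521.94 − 187748.89 = 4773.05
r = 593.32 / √(8994.92 × 4773.05) = 593.32 / 6552.3433 ≈ 0.091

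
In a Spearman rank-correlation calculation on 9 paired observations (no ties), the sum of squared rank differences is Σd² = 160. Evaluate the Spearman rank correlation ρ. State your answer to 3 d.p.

ρ = 1 − 6Σd² / [n(n²−1)] = 1 − 6×160 / (9×80)
  = 1 − 960/720 = 1 − 1.3333 ≈ -0.333

-0.333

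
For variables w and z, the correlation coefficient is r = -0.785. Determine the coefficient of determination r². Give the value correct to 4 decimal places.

r² = (-0.785)² = 0.6162

0.6162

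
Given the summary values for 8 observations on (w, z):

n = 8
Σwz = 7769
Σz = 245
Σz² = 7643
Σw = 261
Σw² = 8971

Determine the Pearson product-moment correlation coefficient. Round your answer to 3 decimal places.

r = (nΣwz − ΣwΣz) / √[(nΣw² − (Σw)²)(nΣz² − (Σz)²)]
Numerator: 8×7769 − 261×245 = -1793
Denominator: √[(71768 − 68121)(61144 − 60025)] = √[3647 × 1119] = 2020.1468
r = -1793 / 2020.1468 ≈ -0.888

-0.888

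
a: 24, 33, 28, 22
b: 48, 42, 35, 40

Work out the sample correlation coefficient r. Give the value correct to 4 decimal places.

-0.2010

n = 4, Σa = 107, Σb = 165, Σa² = 2933, Σb² = 6893, Σab = 4398
nΣab − ΣaΣb = 17592 − 17655 = -63
nΣa² − (Σa)² = 11732 − 11449 = 283; nΣb² − (Σb)² = 27572 − 27225 = 347
r = -63 / √(283 × 347) = -63 / 313.3704 ≈ -0.2010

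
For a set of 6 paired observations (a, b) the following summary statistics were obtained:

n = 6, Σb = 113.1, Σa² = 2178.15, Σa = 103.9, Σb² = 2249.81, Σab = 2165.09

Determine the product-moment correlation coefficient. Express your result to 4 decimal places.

0.9774

r = (nΣab − ΣaΣb) / √[(nΣa² − (Σa)²)(nΣb² − (Σb)²)]
Numerator: 6×2165.09 − 103.9×113.1 = 1239.45
Denominator: √[(13068.9 − 10795.21)(13498.86 − 12791.61)] = √[2273.69 × 707.25] = 1268.0959
r = 1239.45 / 1268.0959 ≈ 0.9774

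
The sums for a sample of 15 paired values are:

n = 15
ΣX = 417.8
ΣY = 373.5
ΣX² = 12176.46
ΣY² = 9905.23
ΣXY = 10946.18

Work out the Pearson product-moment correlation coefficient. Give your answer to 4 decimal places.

0.9505

r = (nΣXY − ΣXΣY) / √[(nΣX² − (ΣX)²)(nΣY² − (ΣY)²)]
Numerator: 15×10946.18 − 417.8×373.5 = 8144.4
Denominator: √[(182646.9 − 174556.84)(148578.45 − 139502.25)] = √[8090.06 × 9076.2] = 8568.9557
r = 8144.4 / 8568.9557 ≈ 0.9505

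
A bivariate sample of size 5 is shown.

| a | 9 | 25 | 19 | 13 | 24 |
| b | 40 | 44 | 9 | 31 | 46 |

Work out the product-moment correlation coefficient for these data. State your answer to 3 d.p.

0.186

n = 5, Σa = 90, Σb = 170, Σa² = 1812, Σb² = 6694, Σab = 3138
nΣab − ΣaΣb = 15690 − 15300 = 390
nΣa² − (Σa)² = 9060 − 8100 = 960; nΣb² − (Σb)² = 33470 − 28900 = 4570
r = 390 / √(960 × 4570) = 390 / 2094.5644 ≈ 0.186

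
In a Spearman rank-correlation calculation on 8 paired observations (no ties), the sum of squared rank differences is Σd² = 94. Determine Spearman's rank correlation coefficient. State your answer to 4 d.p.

-0.1190

ρ = 1 − 6Σd² / [n(n²−1)] = 1 − 6×94 / (8×63)
  = 1 − 564/504 = 1 − 1.11905 ≈ -0.1190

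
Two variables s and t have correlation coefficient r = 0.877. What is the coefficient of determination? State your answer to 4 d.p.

0.7691

r² = (0.877)² = 0.7691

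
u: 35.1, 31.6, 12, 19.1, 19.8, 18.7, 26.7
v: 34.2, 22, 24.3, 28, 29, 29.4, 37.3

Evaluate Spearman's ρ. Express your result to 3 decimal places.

Rank u: 7, 6, 1, 3, 4, 2, 5
Rank v: 6, 1, 2, 3, 4, 5, 7
d = rank(u) − rank(v): 1, 5, -1, 0, 0, -3, -2; Σd² = 40
ρ = 1 − 6Σd² / [n(n²−1)] = 1 − 6×40 / (7×48) = 1 − 240/336 ≈ 0.286

0.286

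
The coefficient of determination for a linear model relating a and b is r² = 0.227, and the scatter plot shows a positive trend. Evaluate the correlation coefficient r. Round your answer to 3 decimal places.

|r| = √0.227 = 0.476
The association is positive, so r = 0.476.

0.476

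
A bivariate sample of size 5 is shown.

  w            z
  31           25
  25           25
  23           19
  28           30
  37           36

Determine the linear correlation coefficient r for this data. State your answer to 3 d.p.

0.865

n = 5, Σw = 144, Σz = 135, Σw² = 4268, Σz² = 3807, Σwz = 4009
nΣwz − ΣwΣz = 20045 − 19440 = 605
nΣw² − (Σw)² = 21340 − 20736 = 604; nΣz² − (Σz)² = 19035 − 18225 = 810
r = 605 / √(604 × 810) = 605 / 699.4569 ≈ 0.865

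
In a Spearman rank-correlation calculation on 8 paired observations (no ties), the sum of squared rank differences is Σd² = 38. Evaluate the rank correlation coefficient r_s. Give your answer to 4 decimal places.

ρ = 1 − 6Σd² / [n(n²−1)] = 1 − 6×38 / (8×63)
  = 1 − 228/504 = 1 − 0.45238 ≈ 0.5476

0.5476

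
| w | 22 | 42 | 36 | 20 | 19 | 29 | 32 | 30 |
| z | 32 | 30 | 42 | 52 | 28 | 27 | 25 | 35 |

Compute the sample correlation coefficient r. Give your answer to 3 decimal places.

n = 8, Σw = 230, Σz = 271, Σw² = 7070, Σz² = 9755, Σwz = 7681
nΣwz − ΣwΣz = 61448 − 62330 = -882
nΣw² − (Σw)² = 56560 − 52900 = 3660; nΣz² − (Σz)² = 78040 − 73441 = 4599
r = -882 / √(3660 × 4599) = -882 / 4102.7235 ≈ -0.215

-0.215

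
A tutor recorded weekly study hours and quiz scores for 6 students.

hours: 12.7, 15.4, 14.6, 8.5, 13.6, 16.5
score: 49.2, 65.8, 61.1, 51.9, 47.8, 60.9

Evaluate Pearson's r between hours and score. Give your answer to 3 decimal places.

n = 6, Σx = 81.3, Σy = 336.7, Σx² = 1141.07, Σy² = 19170.75, Σxy = 4626.3
nΣxy − ΣxΣy = 27757.8 − 27373.71 = 384.09
nΣx² − (Σx)² = 6846.42 − 6609.69 = 236.73; nΣy² − (Σy)² = 115024.5 − 113366.89 = 1657.61
r = 384.09 / √(236.73 × 1657.61) = 384.09 / 626.4232 ≈ 0.613

0.613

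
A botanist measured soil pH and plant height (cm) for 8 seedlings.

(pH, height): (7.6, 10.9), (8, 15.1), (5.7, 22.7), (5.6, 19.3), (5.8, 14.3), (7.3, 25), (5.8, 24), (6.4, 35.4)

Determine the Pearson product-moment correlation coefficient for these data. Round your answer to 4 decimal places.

-0.2942

n = 8, Σx = 52.2, Σy = 166.7, Σx² = 347.14, Σy² = 3893.25, Σxy = 1072.31
nΣxy − ΣxΣy = 8578.48 − 8701.74 = -123.26
nΣx² − (Σx)² = 2777.12 − 2724.84 = 52.28; nΣy² − (Σy)² = 31146 − 27788.89 = 3357.11
r = -123.26 / √(52.28 × 3357.11) = -123.26 / 418.9388 ≈ -0.2942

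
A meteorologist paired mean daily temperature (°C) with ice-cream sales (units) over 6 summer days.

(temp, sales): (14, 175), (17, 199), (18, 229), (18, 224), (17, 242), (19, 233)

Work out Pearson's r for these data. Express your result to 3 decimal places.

n = 6, Σx = 103, Σy = 1302, Σx² = 1783, Σy² = 285696, Σxy = 22528
nΣxy − ΣxΣy = 135168 − 134106 = 1062
nΣx² − (Σx)² = 10698 − 10609 = 89; nΣy² − (Σy)² = 1714176 − 1695204 = 18972
r = 1062 / √(89 × 18972) = 1062 / 1299.4260 ≈ 0.817

0.817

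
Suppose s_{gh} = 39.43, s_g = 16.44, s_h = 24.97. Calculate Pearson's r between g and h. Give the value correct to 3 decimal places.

0.096

r = Cov(g,h) / (s_g · s_h) = 39.43 / (16.44 × 24.97)
  = 39.43 / 410.5068 ≈ 0.096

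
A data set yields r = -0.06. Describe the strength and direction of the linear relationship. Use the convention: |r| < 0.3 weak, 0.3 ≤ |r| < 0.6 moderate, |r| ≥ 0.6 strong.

r = -0.06 < 0 so the relationship is negative.
|r| = 0.06, which falls in the weak range.

weak negative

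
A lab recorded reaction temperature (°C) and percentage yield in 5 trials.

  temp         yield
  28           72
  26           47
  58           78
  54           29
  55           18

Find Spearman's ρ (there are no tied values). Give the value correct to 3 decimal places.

Rank temp: 2, 1, 5, 3, 4
Rank yield: 4, 3, 5, 2, 1
d = rank(temp) − rank(yield): -2, -2, 0, 1, 3; Σd² = 18
ρ = 1 − 6Σd² / [n(n²−1)] = 1 − 6×18 / (5×24) = 1 − 108/120 ≈ 0.100

0.100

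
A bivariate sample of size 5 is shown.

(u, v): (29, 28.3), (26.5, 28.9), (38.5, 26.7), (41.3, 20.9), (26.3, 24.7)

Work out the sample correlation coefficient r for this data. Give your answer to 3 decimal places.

n = 5, Σu = 161.6, Σv = 129.5, Σu² = 5422.88, Σv² = 3395.89, Σuv = 4127.28
nΣuv − ΣuΣv = 20636.4 − 20927.2 = -290.8
nΣu² − (Σu)² = 27114.4 − 26114.56 = 999.84; nΣv² − (Σv)² = 16979.45 − 16770.25 = 209.2
r = -290.8 / √(999.84 × 209.2) = -290.8 / 457.3473 ≈ -0.636

-0.636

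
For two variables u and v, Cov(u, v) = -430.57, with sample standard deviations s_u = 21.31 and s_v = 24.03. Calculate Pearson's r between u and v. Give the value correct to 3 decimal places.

r = Cov(u,v) / (s_u · s_v) = -430.57 / (21.31 × 24.03)
  = -430.57 / 512.0793 ≈ -0.841

-0.841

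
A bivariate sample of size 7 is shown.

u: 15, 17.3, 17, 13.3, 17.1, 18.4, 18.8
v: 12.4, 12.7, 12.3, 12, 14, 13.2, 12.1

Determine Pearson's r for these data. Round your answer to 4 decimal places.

0.3496

n = 7, Σu = 116.9, Σv = 88.7, Σu² = 1974.59, Σv² = 1126.99, Σuv = 1484.17
nΣuv − ΣuΣv = 10389.19 − 10369.03 = 20.16
nΣu² − (Σu)² = 13822.13 − 13665.61 = 156.52; nΣv² − (Σv)² = 7888.93 − 7867.69 = 21.24
r = 20.16 / √(156.52 × 21.24) = 20.16 / 57.6583 ≈ 0.3496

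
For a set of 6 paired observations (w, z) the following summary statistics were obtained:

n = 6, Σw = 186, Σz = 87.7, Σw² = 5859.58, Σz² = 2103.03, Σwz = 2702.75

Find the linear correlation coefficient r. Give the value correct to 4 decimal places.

r = (nΣwz − ΣwΣz) / √[(nΣw² − (Σw)²)(nΣz² − (Σz)²)]
Numerator: 6×2702.75 − 186×87.7 = -95.7
Denominator: √[(35157.48 − 34596)(12618.18 − 7691.29)] = √[561.48 × 4926.89] = 1663.2349
r = -95.7 / 1663.2349 ≈ -0.0575

-0.0575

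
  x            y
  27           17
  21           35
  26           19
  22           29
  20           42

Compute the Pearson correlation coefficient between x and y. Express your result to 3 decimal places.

n = 5, Σx = 116, Σy = 142, Σx² = 2730, Σy² = 4480, Σxy = 3166
nΣxy − ΣxΣy = 15830 − 16472 = -642
nΣx² − (Σx)² = 13650 − 13456 = 194; nΣy² − (Σy)² = 22400 − 20164 = 2236
r = -642 / √(194 × 2236) = -642 / 658.6228 ≈ -0.975

-0.975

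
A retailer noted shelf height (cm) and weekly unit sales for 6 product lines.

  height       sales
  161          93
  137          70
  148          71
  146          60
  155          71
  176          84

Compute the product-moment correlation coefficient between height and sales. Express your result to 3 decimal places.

n = 6, Σx = 923, Σy = 449, Σx² = 142911, Σy² = 34287, Σxy = 69620
nΣxy − ΣxΣy = 417720 − 414427 = 3293
nΣx² − (Σx)² = 857466 − 851929 = 5537; nΣy² − (Σy)² = 205722 − 201601 = 4121
r = 3293 / √(5537 × 4121) = 3293 / 4776.8166 ≈ 0.689

0.689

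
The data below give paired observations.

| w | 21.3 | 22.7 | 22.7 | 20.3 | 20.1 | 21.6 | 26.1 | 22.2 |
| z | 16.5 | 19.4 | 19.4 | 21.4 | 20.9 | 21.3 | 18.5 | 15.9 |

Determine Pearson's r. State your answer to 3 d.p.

-0.330

n = 8, Σw = 177, Σz = 153.3, Σw² = 3940.98, Σz² = 2968.49, Σwz = 3382.63
nΣwz − ΣwΣz = 27061.04 − 27134.1 = -73.06
nΣw² − (Σw)² = 31527.84 − 31329 = 198.84; nΣz² − (Σz)² = 23747.92 − 23500.89 = 247.03
r = -73.06 / √(198.84 × 247.03) = -73.06 / 221.6291 ≈ -0.330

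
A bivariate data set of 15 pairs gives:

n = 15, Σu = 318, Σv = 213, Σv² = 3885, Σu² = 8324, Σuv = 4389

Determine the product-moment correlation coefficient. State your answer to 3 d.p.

r = (nΣuv − ΣuΣv) / √[(nΣu² − (Σu)²)(nΣv² − (Σv)²)]
Numerator: 15×4389 − 318×213 = -1899
Denominator: √[(124860 − 101124)(58275 − 45369)] = √[23736 × 12906] = 17502.4803
r = -1899 / 17502.4803 ≈ -0.108

-0.108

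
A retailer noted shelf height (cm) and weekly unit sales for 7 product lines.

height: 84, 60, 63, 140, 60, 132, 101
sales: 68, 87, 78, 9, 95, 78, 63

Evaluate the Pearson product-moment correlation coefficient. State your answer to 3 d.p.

n = 7, Σx = 640, Σy = 478, Σx² = 65450, Σy² = 37436, Σxy = 39465
nΣxy − ΣxΣy = 276255 − 305920 = -29665
nΣx² − (Σx)² = 458150 − 409600 = 48550; nΣy² − (Σy)² = 262052 − 228484 = 33568
r = -29665 / √(48550 × 33568) = -29665 / 40369.8700 ≈ -0.735

-0.735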